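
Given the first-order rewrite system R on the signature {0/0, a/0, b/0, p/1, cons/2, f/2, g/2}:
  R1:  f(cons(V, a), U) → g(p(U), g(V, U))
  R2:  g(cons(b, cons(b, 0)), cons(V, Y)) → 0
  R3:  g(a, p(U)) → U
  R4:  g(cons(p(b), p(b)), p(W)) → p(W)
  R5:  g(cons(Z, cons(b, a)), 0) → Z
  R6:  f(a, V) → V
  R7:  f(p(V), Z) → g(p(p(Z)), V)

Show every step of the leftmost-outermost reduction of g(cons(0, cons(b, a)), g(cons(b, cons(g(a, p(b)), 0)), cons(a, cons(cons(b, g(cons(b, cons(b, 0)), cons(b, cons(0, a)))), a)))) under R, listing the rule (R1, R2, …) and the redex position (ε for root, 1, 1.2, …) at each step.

1. g(cons(0, cons(b, a)), g(cons(b, cons(g(a, p(b)), 0)), cons(a, cons(cons(b, g(cons(b, cons(b, 0)), cons(b, cons(0, a)))), a))))  →  g(cons(0, cons(b, a)), g(cons(b, cons(b, 0)), cons(a, cons(cons(b, g(cons(b, cons(b, 0)), cons(b, cons(0, a)))), a))))   [R3 at 2.1.2.1]
2. g(cons(0, cons(b, a)), g(cons(b, cons(b, 0)), cons(a, cons(cons(b, g(cons(b, cons(b, 0)), cons(b, cons(0, a)))), a))))  →  g(cons(0, cons(b, a)), 0)   [R2 at 2]
3. g(cons(0, cons(b, a)), 0)  →  0   [R5 at ε]

0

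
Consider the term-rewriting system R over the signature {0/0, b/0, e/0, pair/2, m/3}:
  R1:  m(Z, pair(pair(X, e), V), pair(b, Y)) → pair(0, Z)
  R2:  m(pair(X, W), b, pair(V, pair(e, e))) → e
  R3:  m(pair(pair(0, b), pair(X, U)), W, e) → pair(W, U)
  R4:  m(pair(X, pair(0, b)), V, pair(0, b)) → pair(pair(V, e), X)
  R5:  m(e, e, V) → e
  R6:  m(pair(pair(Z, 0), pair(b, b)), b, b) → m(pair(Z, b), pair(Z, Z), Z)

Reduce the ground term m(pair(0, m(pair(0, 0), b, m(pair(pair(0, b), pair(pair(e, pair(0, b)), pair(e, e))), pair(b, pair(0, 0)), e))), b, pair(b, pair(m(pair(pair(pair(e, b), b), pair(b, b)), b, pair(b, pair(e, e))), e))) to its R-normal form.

e

1. m(pair(0, m(pair(0, 0), b, m(pair(pair(0, b), pair(pair(e, pair(0, b)), pair(e, e))), pair(b, pair(0, 0)), e))), b, pair(b, pair(m(pair(pair(pair(e, b), b), pair(b, b)), b, pair(b, pair(e, e))), e)))  →  m(pair(0, m(pair(0, 0), b, pair(pair(b, pair(0, 0)), pair(e, e)))), b, pair(b, pair(m(pair(pair(pair(e, b), b), pair(b, b)), b, pair(b, pair(e, e))), e)))   [R3 at 1.2.3]
2. m(pair(0, m(pair(0, 0), b, pair(pair(b, pair(0, 0)), pair(e, e)))), b, pair(b, pair(m(pair(pair(pair(e, b), b), pair(b, b)), b, pair(b, pair(e, e))), e)))  →  m(pair(0, e), b, pair(b, pair(m(pair(pair(pair(e, b), b), pair(b, b)), b, pair(b, pair(e, e))), e)))   [R2 at 1.2]
3. m(pair(0, e), b, pair(b, pair(m(pair(pair(pair(e, b), b), pair(b, b)), b, pair(b, pair(e, e))), e)))  →  m(pair(0, e), b, pair(b, pair(e, e)))   [R2 at 3.2.1]
4. m(pair(0, e), b, pair(b, pair(e, e)))  →  e   [R2 at ε]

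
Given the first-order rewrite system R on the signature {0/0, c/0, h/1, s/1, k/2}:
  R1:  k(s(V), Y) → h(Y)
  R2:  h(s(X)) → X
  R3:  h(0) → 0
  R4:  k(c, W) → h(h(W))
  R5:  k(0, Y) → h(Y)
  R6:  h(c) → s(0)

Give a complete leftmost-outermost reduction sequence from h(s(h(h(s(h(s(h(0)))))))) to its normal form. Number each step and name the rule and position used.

1. h(s(h(h(s(h(s(h(0))))))))  →  h(h(s(h(s(h(0))))))   [R2 at ε]
2. h(h(s(h(s(h(0))))))  →  h(h(s(h(0))))   [R2 at 1]
3. h(h(s(h(0))))  →  h(h(0))   [R2 at 1]
4. h(h(0))  →  h(0)   [R3 at 1]
5. h(0)  →  0   [R3 at ε]

0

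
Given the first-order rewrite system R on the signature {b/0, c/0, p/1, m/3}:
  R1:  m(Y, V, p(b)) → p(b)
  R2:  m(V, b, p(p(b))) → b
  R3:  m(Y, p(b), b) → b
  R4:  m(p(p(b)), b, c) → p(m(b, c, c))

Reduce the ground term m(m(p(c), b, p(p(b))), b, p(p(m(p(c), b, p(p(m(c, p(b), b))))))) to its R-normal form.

b

1. m(m(p(c), b, p(p(b))), b, p(p(m(p(c), b, p(p(m(c, p(b), b)))))))  →  m(b, b, p(p(m(p(c), b, p(p(m(c, p(b), b)))))))   [R2 at 1]
2. m(b, b, p(p(m(p(c), b, p(p(m(c, p(b), b)))))))  →  m(b, b, p(p(m(p(c), b, p(p(b))))))   [R3 at 3.1.1.3.1.1]
3. m(b, b, p(p(m(p(c), b, p(p(b))))))  →  m(b, b, p(p(b)))   [R2 at 3.1.1]
4. m(b, b, p(p(b)))  →  b   [R2 at ε]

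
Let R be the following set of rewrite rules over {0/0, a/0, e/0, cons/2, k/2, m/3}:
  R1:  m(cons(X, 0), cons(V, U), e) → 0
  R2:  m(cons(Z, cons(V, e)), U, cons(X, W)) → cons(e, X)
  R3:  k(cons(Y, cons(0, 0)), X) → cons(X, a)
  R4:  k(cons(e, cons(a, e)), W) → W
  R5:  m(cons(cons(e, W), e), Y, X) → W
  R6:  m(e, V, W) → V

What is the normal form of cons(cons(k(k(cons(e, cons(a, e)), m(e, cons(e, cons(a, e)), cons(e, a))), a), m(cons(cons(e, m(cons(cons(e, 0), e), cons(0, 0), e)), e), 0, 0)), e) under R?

cons(cons(a, 0), e)

1. cons(cons(k(k(cons(e, cons(a, e)), m(e, cons(e, cons(a, e)), cons(e, a))), a), m(cons(cons(e, m(cons(cons(e, 0), e), cons(0, 0), e)), e), 0, 0)), e)  →  cons(cons(k(m(e, cons(e, cons(a, e)), cons(e, a)), a), m(cons(cons(e, m(cons(cons(e, 0), e), cons(0, 0), e)), e), 0, 0)), e)   [R4 at 1.1.1]
2. cons(cons(k(m(e, cons(e, cons(a, e)), cons(e, a)), a), m(cons(cons(e, m(cons(cons(e, 0), e), cons(0, 0), e)), e), 0, 0)), e)  →  cons(cons(k(cons(e, cons(a, e)), a), m(cons(cons(e, m(cons(cons(e, 0), e), cons(0, 0), e)), e), 0, 0)), e)   [R6 at 1.1.1]
3. cons(cons(k(cons(e, cons(a, e)), a), m(cons(cons(e, m(cons(cons(e, 0), e), cons(0, 0), e)), e), 0, 0)), e)  →  cons(cons(a, m(cons(cons(e, m(cons(cons(e, 0), e), cons(0, 0), e)), e), 0, 0)), e)   [R4 at 1.1]
4. cons(cons(a, m(cons(cons(e, m(cons(cons(e, 0), e), cons(0, 0), e)), e), 0, 0)), e)  →  cons(cons(a, m(cons(cons(e, 0), e), cons(0, 0), e)), e)   [R5 at 1.2]
5. cons(cons(a, m(cons(cons(e, 0), e), cons(0, 0), e)), e)  →  cons(cons(a, 0), e)   [R5 at 1.2]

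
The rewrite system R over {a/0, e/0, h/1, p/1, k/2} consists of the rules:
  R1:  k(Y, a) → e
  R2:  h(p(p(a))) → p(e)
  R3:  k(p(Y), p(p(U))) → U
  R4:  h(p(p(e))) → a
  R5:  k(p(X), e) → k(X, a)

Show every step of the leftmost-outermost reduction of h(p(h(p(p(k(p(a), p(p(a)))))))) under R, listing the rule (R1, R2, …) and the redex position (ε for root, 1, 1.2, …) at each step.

1. h(p(h(p(p(k(p(a), p(p(a))))))))  →  h(p(h(p(p(a)))))   [R3 at 1.1.1.1.1]
2. h(p(h(p(p(a)))))  →  h(p(p(e)))   [R2 at 1.1]
3. h(p(p(e)))  →  a   [R4 at ε]

a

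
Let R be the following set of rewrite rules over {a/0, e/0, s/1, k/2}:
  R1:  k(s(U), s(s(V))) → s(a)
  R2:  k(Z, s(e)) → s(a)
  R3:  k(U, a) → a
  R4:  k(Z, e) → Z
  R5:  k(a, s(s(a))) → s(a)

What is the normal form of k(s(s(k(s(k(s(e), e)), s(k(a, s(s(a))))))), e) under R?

1. k(s(s(k(s(k(s(e), e)), s(k(a, s(s(a))))))), e)  →  s(s(k(s(k(s(e), e)), s(k(a, s(s(a)))))))   [R4 at ε]
2. s(s(k(s(k(s(e), e)), s(k(a, s(s(a)))))))  →  s(s(k(s(s(e)), s(k(a, s(s(a)))))))   [R4 at 1.1.1.1]
3. s(s(k(s(s(e)), s(k(a, s(s(a)))))))  →  s(s(k(s(s(e)), s(s(a)))))   [R5 at 1.1.2.1]
4. s(s(k(s(s(e)), s(s(a)))))  →  s(s(s(a)))   [R1 at 1.1]

s(s(s(a)))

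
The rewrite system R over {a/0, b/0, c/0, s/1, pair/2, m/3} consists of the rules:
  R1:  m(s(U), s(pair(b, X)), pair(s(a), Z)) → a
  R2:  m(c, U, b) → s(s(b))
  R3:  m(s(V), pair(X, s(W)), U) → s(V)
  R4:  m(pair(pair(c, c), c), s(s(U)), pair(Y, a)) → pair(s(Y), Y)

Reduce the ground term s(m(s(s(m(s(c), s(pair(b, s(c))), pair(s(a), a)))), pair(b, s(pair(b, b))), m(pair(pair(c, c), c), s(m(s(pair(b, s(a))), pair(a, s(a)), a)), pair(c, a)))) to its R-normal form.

s(s(s(a)))

1. s(m(s(s(m(s(c), s(pair(b, s(c))), pair(s(a), a)))), pair(b, s(pair(b, b))), m(pair(pair(c, c), c), s(m(s(pair(b, s(a))), pair(a, s(a)), a)), pair(c, a))))  →  s(s(s(m(s(c), s(pair(b, s(c))), pair(s(a), a)))))   [R3 at 1]
2. s(s(s(m(s(c), s(pair(b, s(c))), pair(s(a), a)))))  →  s(s(s(a)))   [R1 at 1.1.1]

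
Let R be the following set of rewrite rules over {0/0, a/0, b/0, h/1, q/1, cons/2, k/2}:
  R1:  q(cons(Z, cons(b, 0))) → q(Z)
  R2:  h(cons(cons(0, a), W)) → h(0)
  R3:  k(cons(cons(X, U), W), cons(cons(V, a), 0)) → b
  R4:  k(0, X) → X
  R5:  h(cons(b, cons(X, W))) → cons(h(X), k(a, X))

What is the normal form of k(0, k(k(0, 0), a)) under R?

a

1. k(0, k(k(0, 0), a))  →  k(k(0, 0), a)   [R4 at ε]
2. k(k(0, 0), a)  →  k(0, a)   [R4 at 1]
3. k(0, a)  →  a   [R4 at ε]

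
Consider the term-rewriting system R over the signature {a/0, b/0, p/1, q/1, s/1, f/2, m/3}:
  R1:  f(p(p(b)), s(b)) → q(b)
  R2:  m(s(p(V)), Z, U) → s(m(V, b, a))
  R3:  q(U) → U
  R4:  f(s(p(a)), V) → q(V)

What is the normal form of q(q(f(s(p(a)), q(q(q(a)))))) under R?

a

1. q(q(f(s(p(a)), q(q(q(a))))))  →  q(f(s(p(a)), q(q(q(a)))))   [R3 at ε]
2. q(f(s(p(a)), q(q(q(a)))))  →  f(s(p(a)), q(q(q(a))))   [R3 at ε]
3. f(s(p(a)), q(q(q(a))))  →  q(q(q(q(a))))   [R4 at ε]
4. q(q(q(q(a))))  →  q(q(q(a)))   [R3 at ε]
5. q(q(q(a)))  →  q(q(a))   [R3 at ε]
6. q(q(a))  →  q(a)   [R3 at ε]
7. q(a)  →  a   [R3 at ε]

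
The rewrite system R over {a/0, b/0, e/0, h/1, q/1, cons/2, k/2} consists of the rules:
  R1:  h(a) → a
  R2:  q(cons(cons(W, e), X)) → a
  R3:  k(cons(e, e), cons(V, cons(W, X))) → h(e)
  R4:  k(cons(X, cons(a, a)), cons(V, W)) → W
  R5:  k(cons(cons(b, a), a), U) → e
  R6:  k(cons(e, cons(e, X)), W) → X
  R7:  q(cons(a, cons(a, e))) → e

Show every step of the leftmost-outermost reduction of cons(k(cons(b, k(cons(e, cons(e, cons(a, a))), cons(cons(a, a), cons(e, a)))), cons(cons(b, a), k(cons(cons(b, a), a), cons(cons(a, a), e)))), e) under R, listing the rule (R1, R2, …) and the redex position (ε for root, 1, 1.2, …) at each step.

1. cons(k(cons(b, k(cons(e, cons(e, cons(a, a))), cons(cons(a, a), cons(e, a)))), cons(cons(b, a), k(cons(cons(b, a), a), cons(cons(a, a), e)))), e)  →  cons(k(cons(b, cons(a, a)), cons(cons(b, a), k(cons(cons(b, a), a), cons(cons(a, a), e)))), e)   [R6 at 1.1.2]
2. cons(k(cons(b, cons(a, a)), cons(cons(b, a), k(cons(cons(b, a), a), cons(cons(a, a), e)))), e)  →  cons(k(cons(cons(b, a), a), cons(cons(a, a), e)), e)   [R4 at 1]
3. cons(k(cons(cons(b, a), a), cons(cons(a, a), e)), e)  →  cons(e, e)   [R5 at 1]

cons(e, e)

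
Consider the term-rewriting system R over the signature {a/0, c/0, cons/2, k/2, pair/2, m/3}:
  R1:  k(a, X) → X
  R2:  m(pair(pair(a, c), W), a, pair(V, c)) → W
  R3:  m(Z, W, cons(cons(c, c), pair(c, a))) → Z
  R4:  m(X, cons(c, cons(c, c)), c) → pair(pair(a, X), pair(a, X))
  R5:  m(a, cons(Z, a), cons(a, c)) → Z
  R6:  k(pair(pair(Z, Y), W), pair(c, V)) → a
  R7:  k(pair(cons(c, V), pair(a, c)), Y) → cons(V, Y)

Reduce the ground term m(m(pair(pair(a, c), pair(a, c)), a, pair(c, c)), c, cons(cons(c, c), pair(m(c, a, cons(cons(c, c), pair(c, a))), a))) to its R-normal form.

1. m(m(pair(pair(a, c), pair(a, c)), a, pair(c, c)), c, cons(cons(c, c), pair(m(c, a, cons(cons(c, c), pair(c, a))), a)))  →  m(pair(a, c), c, cons(cons(c, c), pair(m(c, a, cons(cons(c, c), pair(c, a))), a)))   [R2 at 1]
2. m(pair(a, c), c, cons(cons(c, c), pair(m(c, a, cons(cons(c, c), pair(c, a))), a)))  →  m(pair(a, c), c, cons(cons(c, c), pair(c, a)))   [R3 at 3.2.1]
3. m(pair(a, c), c, cons(cons(c, c), pair(c, a)))  →  pair(a, c)   [R3 at ε]

pair(a, c)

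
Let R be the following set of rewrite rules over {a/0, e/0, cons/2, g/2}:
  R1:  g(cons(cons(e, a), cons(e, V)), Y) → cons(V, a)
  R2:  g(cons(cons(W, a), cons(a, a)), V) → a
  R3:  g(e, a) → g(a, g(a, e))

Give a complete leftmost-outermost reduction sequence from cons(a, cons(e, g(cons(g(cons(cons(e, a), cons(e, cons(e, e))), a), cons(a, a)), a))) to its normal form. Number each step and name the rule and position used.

cons(a, cons(e, a))

1. cons(a, cons(e, g(cons(g(cons(cons(e, a), cons(e, cons(e, e))), a), cons(a, a)), a)))  →  cons(a, cons(e, g(cons(cons(cons(e, e), a), cons(a, a)), a)))   [R1 at 2.2.1.1]
2. cons(a, cons(e, g(cons(cons(cons(e, e), a), cons(a, a)), a)))  →  cons(a, cons(e, a))   [R2 at 2.2]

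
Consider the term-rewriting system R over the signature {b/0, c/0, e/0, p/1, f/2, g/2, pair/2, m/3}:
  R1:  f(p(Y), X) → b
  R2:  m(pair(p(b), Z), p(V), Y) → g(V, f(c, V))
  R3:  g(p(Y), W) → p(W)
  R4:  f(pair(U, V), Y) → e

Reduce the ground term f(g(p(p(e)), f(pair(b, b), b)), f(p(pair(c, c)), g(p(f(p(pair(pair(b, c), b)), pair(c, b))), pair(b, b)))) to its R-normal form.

b

1. f(g(p(p(e)), f(pair(b, b), b)), f(p(pair(c, c)), g(p(f(p(pair(pair(b, c), b)), pair(c, b))), pair(b, b))))  →  f(p(f(pair(b, b), b)), f(p(pair(c, c)), g(p(f(p(pair(pair(b, c), b)), pair(c, b))), pair(b, b))))   [R3 at 1]
2. f(p(f(pair(b, b), b)), f(p(pair(c, c)), g(p(f(p(pair(pair(b, c), b)), pair(c, b))), pair(b, b))))  →  b   [R1 at ε]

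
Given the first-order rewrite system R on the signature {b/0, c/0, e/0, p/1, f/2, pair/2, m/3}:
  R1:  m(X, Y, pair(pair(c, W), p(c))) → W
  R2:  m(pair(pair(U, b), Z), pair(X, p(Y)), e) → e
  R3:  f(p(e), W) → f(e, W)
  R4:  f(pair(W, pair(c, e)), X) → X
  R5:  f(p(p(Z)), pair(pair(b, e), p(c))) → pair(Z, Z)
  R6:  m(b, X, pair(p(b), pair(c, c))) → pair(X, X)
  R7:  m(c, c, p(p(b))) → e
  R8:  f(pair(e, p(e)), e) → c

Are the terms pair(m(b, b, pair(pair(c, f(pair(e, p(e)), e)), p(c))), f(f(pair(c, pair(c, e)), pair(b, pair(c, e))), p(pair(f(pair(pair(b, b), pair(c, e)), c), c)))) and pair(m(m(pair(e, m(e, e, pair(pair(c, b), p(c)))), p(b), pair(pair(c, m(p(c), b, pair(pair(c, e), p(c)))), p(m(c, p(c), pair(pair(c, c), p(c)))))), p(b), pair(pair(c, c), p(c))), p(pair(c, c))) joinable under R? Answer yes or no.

Reduce t₁ = pair(m(b, b, pair(pair(c, f(pair(e, p(e)), e)), p(c))), f(f(pair(c, pair(c, e)), pair(b, pair(c, e))), p(pair(f(pair(pair(b, b), pair(c, e)), c), c)))):
1. pair(m(b, b, pair(pair(c, f(pair(e, p(e)), e)), p(c))), f(f(pair(c, pair(c, e)), pair(b, pair(c, e))), p(pair(f(pair(pair(b, b), pair(c, e)), c), c))))  →  pair(f(pair(e, p(e)), e), f(f(pair(c, pair(c, e)), pair(b, pair(c, e))), p(pair(f(pair(pair(b, b), pair(c, e)), c), c))))   [R1 at 1]
2. pair(f(pair(e, p(e)), e), f(f(pair(c, pair(c, e)), pair(b, pair(c, e))), p(pair(f(pair(pair(b, b), pair(c, e)), c), c))))  →  pair(c, f(f(pair(c, pair(c, e)), pair(b, pair(c, e))), p(pair(f(pair(pair(b, b), pair(c, e)), c), c))))   [R8 at 1]
3. pair(c, f(f(pair(c, pair(c, e)), pair(b, pair(c, e))), p(pair(f(pair(pair(b, b), pair(c, e)), c), c))))  →  pair(c, f(pair(b, pair(c, e)), p(pair(f(pair(pair(b, b), pair(c, e)), c), c))))   [R4 at 2.1]
4. pair(c, f(pair(b, pair(c, e)), p(pair(f(pair(pair(b, b), pair(c, e)), c), c))))  →  pair(c, p(pair(f(pair(pair(b, b), pair(c, e)), c), c)))   [R4 at 2]
5. pair(c, p(pair(f(pair(pair(b, b), pair(c, e)), c), c)))  →  pair(c, p(pair(c, c)))   [R4 at 2.1.1]

Reduce t₂ = pair(m(m(pair(e, m(e, e, pair(pair(c, b), p(c)))), p(b), pair(pair(c, m(p(c), b, pair(pair(c, e), p(c)))), p(m(c, p(c), pair(pair(c, c), p(c)))))), p(b), pair(pair(c, c), p(c))), p(pair(c, c))):
1. pair(m(m(pair(e, m(e, e, pair(pair(c, b), p(c)))), p(b), pair(pair(c, m(p(c), b, pair(pair(c, e), p(c)))), p(m(c, p(c), pair(pair(c, c), p(c)))))), p(b), pair(pair(c, c), p(c))), p(pair(c, c)))  →  pair(c, p(pair(c, c)))   [R1 at 1]

yes — NF(t₁) = pair(c, p(pair(c, c))), NF(t₂) = pair(c, p(pair(c, c)))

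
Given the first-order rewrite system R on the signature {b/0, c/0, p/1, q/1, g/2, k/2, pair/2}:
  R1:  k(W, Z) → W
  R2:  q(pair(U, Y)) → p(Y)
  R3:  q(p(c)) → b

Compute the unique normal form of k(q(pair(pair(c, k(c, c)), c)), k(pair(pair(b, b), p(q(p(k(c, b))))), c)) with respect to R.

1. k(q(pair(pair(c, k(c, c)), c)), k(pair(pair(b, b), p(q(p(k(c, b))))), c))  →  q(pair(pair(c, k(c, c)), c))   [R1 at ε]
2. q(pair(pair(c, k(c, c)), c))  →  p(c)   [R2 at ε]

p(c)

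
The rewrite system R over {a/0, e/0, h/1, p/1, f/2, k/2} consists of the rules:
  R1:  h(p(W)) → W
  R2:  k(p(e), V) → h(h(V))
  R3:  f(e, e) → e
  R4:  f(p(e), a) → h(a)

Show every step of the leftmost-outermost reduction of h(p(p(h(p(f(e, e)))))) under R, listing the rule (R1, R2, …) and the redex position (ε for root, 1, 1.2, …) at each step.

p(e)

1. h(p(p(h(p(f(e, e))))))  →  p(h(p(f(e, e))))   [R1 at ε]
2. p(h(p(f(e, e))))  →  p(f(e, e))   [R1 at 1]
3. p(f(e, e))  →  p(e)   [R3 at 1]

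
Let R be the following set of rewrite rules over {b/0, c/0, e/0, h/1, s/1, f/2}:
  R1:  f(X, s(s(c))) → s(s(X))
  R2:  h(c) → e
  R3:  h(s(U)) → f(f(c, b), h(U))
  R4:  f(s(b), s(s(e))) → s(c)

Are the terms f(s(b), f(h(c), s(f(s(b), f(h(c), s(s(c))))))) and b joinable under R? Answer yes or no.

Reduce t₁ = f(s(b), f(h(c), s(f(s(b), f(h(c), s(s(c))))))):
1. f(s(b), f(h(c), s(f(s(b), f(h(c), s(s(c)))))))  →  f(s(b), f(e, s(f(s(b), f(h(c), s(s(c)))))))   [R2 at 2.1]
2. f(s(b), f(e, s(f(s(b), f(h(c), s(s(c)))))))  →  f(s(b), f(e, s(f(s(b), s(s(h(c)))))))   [R1 at 2.2.1.2]
3. f(s(b), f(e, s(f(s(b), s(s(h(c)))))))  →  f(s(b), f(e, s(f(s(b), s(s(e))))))   [R2 at 2.2.1.2.1.1]
4. f(s(b), f(e, s(f(s(b), s(s(e))))))  →  f(s(b), f(e, s(s(c))))   [R4 at 2.2.1]
5. f(s(b), f(e, s(s(c))))  →  f(s(b), s(s(e)))   [R1 at 2]
6. f(s(b), s(s(e)))  →  s(c)   [R4 at ε]

Reduce t₂ = b:

no — NF(t₁) = s(c), NF(t₂) = b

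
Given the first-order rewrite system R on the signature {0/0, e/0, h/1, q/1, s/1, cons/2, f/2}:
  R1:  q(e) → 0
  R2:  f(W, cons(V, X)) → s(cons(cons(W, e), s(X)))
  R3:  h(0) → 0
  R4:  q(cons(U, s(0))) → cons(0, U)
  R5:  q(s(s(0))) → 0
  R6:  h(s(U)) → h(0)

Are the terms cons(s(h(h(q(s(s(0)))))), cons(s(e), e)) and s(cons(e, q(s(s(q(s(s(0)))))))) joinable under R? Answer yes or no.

no — NF(t₁) = cons(s(0), cons(s(e), e)), NF(t₂) = s(cons(e, 0))

Reduce t₁ = cons(s(h(h(q(s(s(0)))))), cons(s(e), e)):
1. cons(s(h(h(q(s(s(0)))))), cons(s(e), e))  →  cons(s(h(h(0))), cons(s(e), e))   [R5 at 1.1.1.1]
2. cons(s(h(h(0))), cons(s(e), e))  →  cons(s(h(0)), cons(s(e), e))   [R3 at 1.1.1]
3. cons(s(h(0)), cons(s(e), e))  →  cons(s(0), cons(s(e), e))   [R3 at 1.1]

Reduce t₂ = s(cons(e, q(s(s(q(s(s(0)))))))):
1. s(cons(e, q(s(s(q(s(s(0))))))))  →  s(cons(e, q(s(s(0)))))   [R5 at 1.2.1.1.1]
2. s(cons(e, q(s(s(0)))))  →  s(cons(e, 0))   [R5 at 1.2]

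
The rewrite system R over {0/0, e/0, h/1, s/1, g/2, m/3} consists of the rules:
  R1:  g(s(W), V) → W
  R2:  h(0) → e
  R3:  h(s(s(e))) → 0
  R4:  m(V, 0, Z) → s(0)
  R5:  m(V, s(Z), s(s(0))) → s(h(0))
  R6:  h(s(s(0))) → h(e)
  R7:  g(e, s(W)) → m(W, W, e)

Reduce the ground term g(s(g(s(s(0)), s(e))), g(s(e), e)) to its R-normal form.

1. g(s(g(s(s(0)), s(e))), g(s(e), e))  →  g(s(s(0)), s(e))   [R1 at ε]
2. g(s(s(0)), s(e))  →  s(0)   [R1 at ε]

s(0)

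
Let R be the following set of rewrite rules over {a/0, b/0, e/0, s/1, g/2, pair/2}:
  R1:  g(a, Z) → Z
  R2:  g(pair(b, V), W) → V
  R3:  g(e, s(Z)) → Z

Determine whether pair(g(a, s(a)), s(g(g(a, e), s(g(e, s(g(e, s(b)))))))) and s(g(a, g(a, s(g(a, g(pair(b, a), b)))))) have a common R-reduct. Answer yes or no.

Reduce t₁ = pair(g(a, s(a)), s(g(g(a, e), s(g(e, s(g(e, s(b)))))))):
1. pair(g(a, s(a)), s(g(g(a, e), s(g(e, s(g(e, s(b))))))))  →  pair(s(a), s(g(g(a, e), s(g(e, s(g(e, s(b))))))))   [R1 at 1]
2. pair(s(a), s(g(g(a, e), s(g(e, s(g(e, s(b))))))))  →  pair(s(a), s(g(e, s(g(e, s(g(e, s(b))))))))   [R1 at 2.1.1]
3. pair(s(a), s(g(e, s(g(e, s(g(e, s(b))))))))  →  pair(s(a), s(g(e, s(g(e, s(b))))))   [R3 at 2.1]
4. pair(s(a), s(g(e, s(g(e, s(b))))))  →  pair(s(a), s(g(e, s(b))))   [R3 at 2.1]
5. pair(s(a), s(g(e, s(b))))  →  pair(s(a), s(b))   [R3 at 2.1]

Reduce t₂ = s(g(a, g(a, s(g(a, g(pair(b, a), b)))))):
1. s(g(a, g(a, s(g(a, g(pair(b, a), b))))))  →  s(g(a, s(g(a, g(pair(b, a), b)))))   [R1 at 1]
2. s(g(a, s(g(a, g(pair(b, a), b)))))  →  s(s(g(a, g(pair(b, a), b))))   [R1 at 1]
3. s(s(g(a, g(pair(b, a), b))))  →  s(s(g(pair(b, a), b)))   [R1 at 1.1]
4. s(s(g(pair(b, a), b)))  →  s(s(a))   [R2 at 1.1]

no — NF(t₁) = pair(s(a), s(b)), NF(t₂) = s(s(a))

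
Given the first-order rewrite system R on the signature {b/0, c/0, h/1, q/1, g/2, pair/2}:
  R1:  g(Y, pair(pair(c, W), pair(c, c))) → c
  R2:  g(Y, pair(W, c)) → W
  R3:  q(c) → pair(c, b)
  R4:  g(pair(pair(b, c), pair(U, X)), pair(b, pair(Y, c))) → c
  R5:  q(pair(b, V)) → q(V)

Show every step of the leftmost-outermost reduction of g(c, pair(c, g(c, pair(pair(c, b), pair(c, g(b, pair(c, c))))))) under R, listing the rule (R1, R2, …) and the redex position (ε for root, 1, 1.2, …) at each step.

1. g(c, pair(c, g(c, pair(pair(c, b), pair(c, g(b, pair(c, c)))))))  →  g(c, pair(c, g(c, pair(pair(c, b), pair(c, c)))))   [R2 at 2.2.2.2.2]
2. g(c, pair(c, g(c, pair(pair(c, b), pair(c, c)))))  →  g(c, pair(c, c))   [R1 at 2.2]
3. g(c, pair(c, c))  →  c   [R2 at ε]

c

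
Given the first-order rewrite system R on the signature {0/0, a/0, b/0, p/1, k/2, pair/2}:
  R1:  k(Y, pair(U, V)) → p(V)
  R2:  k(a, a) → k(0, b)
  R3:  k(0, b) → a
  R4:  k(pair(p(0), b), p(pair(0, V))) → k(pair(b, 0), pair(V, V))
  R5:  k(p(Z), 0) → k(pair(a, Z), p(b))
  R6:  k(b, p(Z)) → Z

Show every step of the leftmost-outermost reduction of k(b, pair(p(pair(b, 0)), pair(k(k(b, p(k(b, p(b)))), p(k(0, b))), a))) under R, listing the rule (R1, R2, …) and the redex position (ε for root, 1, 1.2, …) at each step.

p(pair(a, a))

1. k(b, pair(p(pair(b, 0)), pair(k(k(b, p(k(b, p(b)))), p(k(0, b))), a)))  →  p(pair(k(k(b, p(k(b, p(b)))), p(k(0, b))), a))   [R1 at ε]
2. p(pair(k(k(b, p(k(b, p(b)))), p(k(0, b))), a))  →  p(pair(k(k(b, p(b)), p(k(0, b))), a))   [R6 at 1.1.1]
3. p(pair(k(k(b, p(b)), p(k(0, b))), a))  →  p(pair(k(b, p(k(0, b))), a))   [R6 at 1.1.1]
4. p(pair(k(b, p(k(0, b))), a))  →  p(pair(k(0, b), a))   [R6 at 1.1]
5. p(pair(k(0, b), a))  →  p(pair(a, a))   [R3 at 1.1]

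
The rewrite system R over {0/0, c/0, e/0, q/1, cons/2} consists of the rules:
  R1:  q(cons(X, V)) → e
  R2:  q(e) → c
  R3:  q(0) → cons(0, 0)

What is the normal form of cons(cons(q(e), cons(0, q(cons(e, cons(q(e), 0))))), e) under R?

cons(cons(c, cons(0, e)), e)

1. cons(cons(q(e), cons(0, q(cons(e, cons(q(e), 0))))), e)  →  cons(cons(c, cons(0, q(cons(e, cons(q(e), 0))))), e)   [R2 at 1.1]
2. cons(cons(c, cons(0, q(cons(e, cons(q(e), 0))))), e)  →  cons(cons(c, cons(0, e)), e)   [R1 at 1.2.2]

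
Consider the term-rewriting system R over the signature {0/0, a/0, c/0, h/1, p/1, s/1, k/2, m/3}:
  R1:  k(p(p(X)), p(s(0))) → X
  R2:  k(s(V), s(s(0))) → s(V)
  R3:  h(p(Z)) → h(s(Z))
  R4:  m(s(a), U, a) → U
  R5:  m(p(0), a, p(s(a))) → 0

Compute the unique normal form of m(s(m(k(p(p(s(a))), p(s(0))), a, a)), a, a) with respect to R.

a

1. m(s(m(k(p(p(s(a))), p(s(0))), a, a)), a, a)  →  m(s(m(s(a), a, a)), a, a)   [R1 at 1.1.1]
2. m(s(m(s(a), a, a)), a, a)  →  m(s(a), a, a)   [R4 at 1.1]
3. m(s(a), a, a)  →  a   [R4 at ε]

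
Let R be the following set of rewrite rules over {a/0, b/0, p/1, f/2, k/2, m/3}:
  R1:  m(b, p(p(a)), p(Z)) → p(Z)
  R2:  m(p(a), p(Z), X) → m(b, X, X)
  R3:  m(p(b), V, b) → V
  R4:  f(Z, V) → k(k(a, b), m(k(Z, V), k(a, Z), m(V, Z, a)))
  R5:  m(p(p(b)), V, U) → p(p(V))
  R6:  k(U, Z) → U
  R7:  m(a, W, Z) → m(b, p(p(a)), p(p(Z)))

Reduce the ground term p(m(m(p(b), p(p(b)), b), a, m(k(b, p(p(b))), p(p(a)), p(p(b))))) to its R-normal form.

p(p(p(a)))

1. p(m(m(p(b), p(p(b)), b), a, m(k(b, p(p(b))), p(p(a)), p(p(b)))))  →  p(m(p(p(b)), a, m(k(b, p(p(b))), p(p(a)), p(p(b)))))   [R3 at 1.1]
2. p(m(p(p(b)), a, m(k(b, p(p(b))), p(p(a)), p(p(b)))))  →  p(p(p(a)))   [R5 at 1]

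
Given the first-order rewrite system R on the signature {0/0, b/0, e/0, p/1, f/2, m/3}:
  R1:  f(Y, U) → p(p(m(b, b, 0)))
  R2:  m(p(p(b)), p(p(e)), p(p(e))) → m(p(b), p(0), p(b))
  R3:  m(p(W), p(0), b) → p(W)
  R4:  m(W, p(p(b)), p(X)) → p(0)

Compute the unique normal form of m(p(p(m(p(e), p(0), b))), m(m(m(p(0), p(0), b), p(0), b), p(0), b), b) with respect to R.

1. m(p(p(m(p(e), p(0), b))), m(m(m(p(0), p(0), b), p(0), b), p(0), b), b)  →  m(p(p(p(e))), m(m(m(p(0), p(0), b), p(0), b), p(0), b), b)   [R3 at 1.1.1]
2. m(p(p(p(e))), m(m(m(p(0), p(0), b), p(0), b), p(0), b), b)  →  m(p(p(p(e))), m(m(p(0), p(0), b), p(0), b), b)   [R3 at 2.1.1]
3. m(p(p(p(e))), m(m(p(0), p(0), b), p(0), b), b)  →  m(p(p(p(e))), m(p(0), p(0), b), b)   [R3 at 2.1]
4. m(p(p(p(e))), m(p(0), p(0), b), b)  →  m(p(p(p(e))), p(0), b)   [R3 at 2]
5. m(p(p(p(e))), p(0), b)  →  p(p(p(e)))   [R3 at ε]

p(p(p(e)))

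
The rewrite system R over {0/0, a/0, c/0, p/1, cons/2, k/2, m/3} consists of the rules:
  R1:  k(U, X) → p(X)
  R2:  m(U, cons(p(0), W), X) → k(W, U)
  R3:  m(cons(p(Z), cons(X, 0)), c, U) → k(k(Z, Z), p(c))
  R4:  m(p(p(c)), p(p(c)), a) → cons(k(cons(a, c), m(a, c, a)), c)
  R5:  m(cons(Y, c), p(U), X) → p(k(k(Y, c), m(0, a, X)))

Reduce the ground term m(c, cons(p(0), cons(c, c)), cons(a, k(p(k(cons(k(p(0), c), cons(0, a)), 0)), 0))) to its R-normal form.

1. m(c, cons(p(0), cons(c, c)), cons(a, k(p(k(cons(k(p(0), c), cons(0, a)), 0)), 0)))  →  k(cons(c, c), c)   [R2 at ε]
2. k(cons(c, c), c)  →  p(c)   [R1 at ε]

p(c)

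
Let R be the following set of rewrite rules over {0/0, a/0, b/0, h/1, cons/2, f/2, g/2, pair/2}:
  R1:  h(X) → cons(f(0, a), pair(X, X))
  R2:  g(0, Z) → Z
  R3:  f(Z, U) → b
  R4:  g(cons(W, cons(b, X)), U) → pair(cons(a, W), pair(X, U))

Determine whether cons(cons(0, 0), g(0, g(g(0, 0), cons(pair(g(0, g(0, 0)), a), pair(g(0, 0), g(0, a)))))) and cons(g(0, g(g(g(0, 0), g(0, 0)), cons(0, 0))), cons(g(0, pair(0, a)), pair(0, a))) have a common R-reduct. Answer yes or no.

Reduce t₁ = cons(cons(0, 0), g(0, g(g(0, 0), cons(pair(g(0, g(0, 0)), a), pair(g(0, 0), g(0, a)))))):
1. cons(cons(0, 0), g(0, g(g(0, 0), cons(pair(g(0, g(0, 0)), a), pair(g(0, 0), g(0, a))))))  →  cons(cons(0, 0), g(g(0, 0), cons(pair(g(0, g(0, 0)), a), pair(g(0, 0), g(0, a)))))   [R2 at 2]
2. cons(cons(0, 0), g(g(0, 0), cons(pair(g(0, g(0, 0)), a), pair(g(0, 0), g(0, a)))))  →  cons(cons(0, 0), g(0, cons(pair(g(0, g(0, 0)), a), pair(g(0, 0), g(0, a)))))   [R2 at 2.1]
3. cons(cons(0, 0), g(0, cons(pair(g(0, g(0, 0)), a), pair(g(0, 0), g(0, a)))))  →  cons(cons(0, 0), cons(pair(g(0, g(0, 0)), a), pair(g(0, 0), g(0, a))))   [R2 at 2]
4. cons(cons(0, 0), cons(pair(g(0, g(0, 0)), a), pair(g(0, 0), g(0, a))))  →  cons(cons(0, 0), cons(pair(g(0, 0), a), pair(g(0, 0), g(0, a))))   [R2 at 2.1.1]
5. cons(cons(0, 0), cons(pair(g(0, 0), a), pair(g(0, 0), g(0, a))))  →  cons(cons(0, 0), cons(pair(0, a), pair(g(0, 0), g(0, a))))   [R2 at 2.1.1]
6. cons(cons(0, 0), cons(pair(0, a), pair(g(0, 0), g(0, a))))  →  cons(cons(0, 0), cons(pair(0, a), pair(0, g(0, a))))   [R2 at 2.2.1]
7. cons(cons(0, 0), cons(pair(0, a), pair(0, g(0, a))))  →  cons(cons(0, 0), cons(pair(0, a), pair(0, a)))   [R2 at 2.2.2]

Reduce t₂ = cons(g(0, g(g(g(0, 0), g(0, 0)), cons(0, 0))), cons(g(0, pair(0, a)), pair(0, a))):
1. cons(g(0, g(g(g(0, 0), g(0, 0)), cons(0, 0))), cons(g(0, pair(0, a)), pair(0, a)))  →  cons(g(g(g(0, 0), g(0, 0)), cons(0, 0)), cons(g(0, pair(0, a)), pair(0, a)))   [R2 at 1]
2. cons(g(g(g(0, 0), g(0, 0)), cons(0, 0)), cons(g(0, pair(0, a)), pair(0, a)))  →  cons(g(g(0, g(0, 0)), cons(0, 0)), cons(g(0, pair(0, a)), pair(0, a)))   [R2 at 1.1.1]
3. cons(g(g(0, g(0, 0)), cons(0, 0)), cons(g(0, pair(0, a)), pair(0, a)))  →  cons(g(g(0, 0), cons(0, 0)), cons(g(0, pair(0, a)), pair(0, a)))   [R2 at 1.1]
4. cons(g(g(0, 0), cons(0, 0)), cons(g(0, pair(0, a)), pair(0, a)))  →  cons(g(0, cons(0, 0)), cons(g(0, pair(0, a)), pair(0, a)))   [R2 at 1.1]
5. cons(g(0, cons(0, 0)), cons(g(0, pair(0, a)), pair(0, a)))  →  cons(cons(0, 0), cons(g(0, pair(0, a)), pair(0, a)))   [R2 at 1]
6. cons(cons(0, 0), cons(g(0, pair(0, a)), pair(0, a)))  →  cons(cons(0, 0), cons(pair(0, a), pair(0, a)))   [R2 at 2.1]

yes — NF(t₁) = cons(cons(0, 0), cons(pair(0, a), pair(0, a))), NF(t₂) = cons(cons(0, 0), cons(pair(0, a), pair(0, a)))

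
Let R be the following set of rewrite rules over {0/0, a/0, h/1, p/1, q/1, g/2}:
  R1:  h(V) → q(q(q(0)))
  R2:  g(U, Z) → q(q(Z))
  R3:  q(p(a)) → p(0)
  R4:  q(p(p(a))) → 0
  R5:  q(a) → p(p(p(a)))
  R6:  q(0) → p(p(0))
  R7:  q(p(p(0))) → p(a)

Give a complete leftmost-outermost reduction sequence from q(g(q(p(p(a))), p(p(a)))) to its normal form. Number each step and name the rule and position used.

p(a)

1. q(g(q(p(p(a))), p(p(a))))  →  q(q(q(p(p(a)))))   [R2 at 1]
2. q(q(q(p(p(a)))))  →  q(q(0))   [R4 at 1.1]
3. q(q(0))  →  q(p(p(0)))   [R6 at 1]
4. q(p(p(0)))  →  p(a)   [R7 at ε]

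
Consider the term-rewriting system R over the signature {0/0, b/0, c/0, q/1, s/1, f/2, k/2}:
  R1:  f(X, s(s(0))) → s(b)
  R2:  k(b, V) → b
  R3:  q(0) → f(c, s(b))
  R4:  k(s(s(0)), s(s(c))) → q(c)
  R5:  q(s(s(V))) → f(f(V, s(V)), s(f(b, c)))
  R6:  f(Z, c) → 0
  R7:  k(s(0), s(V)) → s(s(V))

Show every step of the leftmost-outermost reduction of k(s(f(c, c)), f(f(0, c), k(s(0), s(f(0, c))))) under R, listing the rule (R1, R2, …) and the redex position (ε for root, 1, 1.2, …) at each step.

s(s(b))

1. k(s(f(c, c)), f(f(0, c), k(s(0), s(f(0, c)))))  →  k(s(0), f(f(0, c), k(s(0), s(f(0, c)))))   [R6 at 1.1]
2. k(s(0), f(f(0, c), k(s(0), s(f(0, c)))))  →  k(s(0), f(0, k(s(0), s(f(0, c)))))   [R6 at 2.1]
3. k(s(0), f(0, k(s(0), s(f(0, c)))))  →  k(s(0), f(0, s(s(f(0, c)))))   [R7 at 2.2]
4. k(s(0), f(0, s(s(f(0, c)))))  →  k(s(0), f(0, s(s(0))))   [R6 at 2.2.1.1]
5. k(s(0), f(0, s(s(0))))  →  k(s(0), s(b))   [R1 at 2]
6. k(s(0), s(b))  →  s(s(b))   [R7 at ε]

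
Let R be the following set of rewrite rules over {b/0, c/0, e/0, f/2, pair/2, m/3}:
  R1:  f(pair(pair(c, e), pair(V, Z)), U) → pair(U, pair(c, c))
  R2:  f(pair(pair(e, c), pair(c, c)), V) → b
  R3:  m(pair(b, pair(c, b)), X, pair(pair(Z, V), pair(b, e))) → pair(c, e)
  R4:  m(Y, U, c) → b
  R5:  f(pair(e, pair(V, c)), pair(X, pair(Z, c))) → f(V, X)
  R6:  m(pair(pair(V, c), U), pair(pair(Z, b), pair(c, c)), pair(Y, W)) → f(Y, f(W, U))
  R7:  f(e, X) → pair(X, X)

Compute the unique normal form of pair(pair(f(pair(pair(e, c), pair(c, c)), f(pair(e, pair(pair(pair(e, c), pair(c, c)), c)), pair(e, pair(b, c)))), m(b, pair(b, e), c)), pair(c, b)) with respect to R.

1. pair(pair(f(pair(pair(e, c), pair(c, c)), f(pair(e, pair(pair(pair(e, c), pair(c, c)), c)), pair(e, pair(b, c)))), m(b, pair(b, e), c)), pair(c, b))  →  pair(pair(b, m(b, pair(b, e), c)), pair(c, b))   [R2 at 1.1]
2. pair(pair(b, m(b, pair(b, e), c)), pair(c, b))  →  pair(pair(b, b), pair(c, b))   [R4 at 1.2]

pair(pair(b, b), pair(c, b))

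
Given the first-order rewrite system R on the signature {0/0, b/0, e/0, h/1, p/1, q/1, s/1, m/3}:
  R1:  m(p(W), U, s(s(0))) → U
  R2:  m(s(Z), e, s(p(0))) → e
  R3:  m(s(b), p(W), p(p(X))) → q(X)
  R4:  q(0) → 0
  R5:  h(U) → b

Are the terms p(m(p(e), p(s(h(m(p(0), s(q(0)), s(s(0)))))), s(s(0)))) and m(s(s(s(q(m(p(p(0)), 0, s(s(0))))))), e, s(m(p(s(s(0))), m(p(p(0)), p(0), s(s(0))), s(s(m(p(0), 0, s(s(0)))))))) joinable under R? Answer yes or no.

no — NF(t₁) = p(p(s(b))), NF(t₂) = e

Reduce t₁ = p(m(p(e), p(s(h(m(p(0), s(q(0)), s(s(0)))))), s(s(0)))):
1. p(m(p(e), p(s(h(m(p(0), s(q(0)), s(s(0)))))), s(s(0))))  →  p(p(s(h(m(p(0), s(q(0)), s(s(0)))))))   [R1 at 1]
2. p(p(s(h(m(p(0), s(q(0)), s(s(0)))))))  →  p(p(s(b)))   [R5 at 1.1.1]

Reduce t₂ = m(s(s(s(q(m(p(p(0)), 0, s(s(0))))))), e, s(m(p(s(s(0))), m(p(p(0)), p(0), s(s(0))), s(s(m(p(0), 0, s(s(0)))))))):
1. m(s(s(s(q(m(p(p(0)), 0, s(s(0))))))), e, s(m(p(s(s(0))), m(p(p(0)), p(0), s(s(0))), s(s(m(p(0), 0, s(s(0))))))))  →  m(s(s(s(q(0)))), e, s(m(p(s(s(0))), m(p(p(0)), p(0), s(s(0))), s(s(m(p(0), 0, s(s(0))))))))   [R1 at 1.1.1.1.1]
2. m(s(s(s(q(0)))), e, s(m(p(s(s(0))), m(p(p(0)), p(0), s(s(0))), s(s(m(p(0), 0, s(s(0))))))))  →  m(s(s(s(0))), e, s(m(p(s(s(0))), m(p(p(0)), p(0), s(s(0))), s(s(m(p(0), 0, s(s(0))))))))   [R4 at 1.1.1.1]
3. m(s(s(s(0))), e, s(m(p(s(s(0))), m(p(p(0)), p(0), s(s(0))), s(s(m(p(0), 0, s(s(0))))))))  →  m(s(s(s(0))), e, s(m(p(s(s(0))), p(0), s(s(m(p(0), 0, s(s(0))))))))   [R1 at 3.1.2]
4. m(s(s(s(0))), e, s(m(p(s(s(0))), p(0), s(s(m(p(0), 0, s(s(0))))))))  →  m(s(s(s(0))), e, s(m(p(s(s(0))), p(0), s(s(0)))))   [R1 at 3.1.3.1.1]
5. m(s(s(s(0))), e, s(m(p(s(s(0))), p(0), s(s(0)))))  →  m(s(s(s(0))), e, s(p(0)))   [R1 at 3.1]
6. m(s(s(s(0))), e, s(p(0)))  →  e   [R2 at ε]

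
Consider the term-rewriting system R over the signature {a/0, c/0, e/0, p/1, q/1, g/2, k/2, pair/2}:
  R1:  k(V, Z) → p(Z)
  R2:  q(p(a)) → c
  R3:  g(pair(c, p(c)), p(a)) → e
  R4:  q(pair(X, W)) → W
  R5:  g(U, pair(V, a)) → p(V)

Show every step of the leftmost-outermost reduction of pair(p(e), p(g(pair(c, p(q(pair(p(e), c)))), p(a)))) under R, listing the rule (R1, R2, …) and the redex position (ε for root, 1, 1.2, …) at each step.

pair(p(e), p(e))

1. pair(p(e), p(g(pair(c, p(q(pair(p(e), c)))), p(a))))  →  pair(p(e), p(g(pair(c, p(c)), p(a))))   [R4 at 2.1.1.2.1]
2. pair(p(e), p(g(pair(c, p(c)), p(a))))  →  pair(p(e), p(e))   [R3 at 2.1]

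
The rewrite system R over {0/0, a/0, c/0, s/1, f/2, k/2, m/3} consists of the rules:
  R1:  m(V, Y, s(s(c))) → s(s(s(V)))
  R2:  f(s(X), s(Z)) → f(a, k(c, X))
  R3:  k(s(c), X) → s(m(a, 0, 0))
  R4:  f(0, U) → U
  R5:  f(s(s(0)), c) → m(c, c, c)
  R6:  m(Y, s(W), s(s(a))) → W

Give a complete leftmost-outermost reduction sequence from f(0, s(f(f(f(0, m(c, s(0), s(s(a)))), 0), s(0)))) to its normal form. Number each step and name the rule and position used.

s(s(0))

1. f(0, s(f(f(f(0, m(c, s(0), s(s(a)))), 0), s(0))))  →  s(f(f(f(0, m(c, s(0), s(s(a)))), 0), s(0)))   [R4 at ε]
2. s(f(f(f(0, m(c, s(0), s(s(a)))), 0), s(0)))  →  s(f(f(m(c, s(0), s(s(a))), 0), s(0)))   [R4 at 1.1.1]
3. s(f(f(m(c, s(0), s(s(a))), 0), s(0)))  →  s(f(f(0, 0), s(0)))   [R6 at 1.1.1]
4. s(f(f(0, 0), s(0)))  →  s(f(0, s(0)))   [R4 at 1.1]
5. s(f(0, s(0)))  →  s(s(0))   [R4 at 1]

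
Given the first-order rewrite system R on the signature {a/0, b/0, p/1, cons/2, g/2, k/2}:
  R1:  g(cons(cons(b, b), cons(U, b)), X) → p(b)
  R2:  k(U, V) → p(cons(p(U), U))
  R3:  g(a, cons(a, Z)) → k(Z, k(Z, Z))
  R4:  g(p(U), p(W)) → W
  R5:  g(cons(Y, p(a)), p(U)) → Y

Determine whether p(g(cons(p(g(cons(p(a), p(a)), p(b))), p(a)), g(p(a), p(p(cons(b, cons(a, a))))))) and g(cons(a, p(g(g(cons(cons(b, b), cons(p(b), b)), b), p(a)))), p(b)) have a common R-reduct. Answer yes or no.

no — NF(t₁) = p(p(p(a))), NF(t₂) = a

Reduce t₁ = p(g(cons(p(g(cons(p(a), p(a)), p(b))), p(a)), g(p(a), p(p(cons(b, cons(a, a))))))):
1. p(g(cons(p(g(cons(p(a), p(a)), p(b))), p(a)), g(p(a), p(p(cons(b, cons(a, a)))))))  →  p(g(cons(p(p(a)), p(a)), g(p(a), p(p(cons(b, cons(a, a)))))))   [R5 at 1.1.1.1]
2. p(g(cons(p(p(a)), p(a)), g(p(a), p(p(cons(b, cons(a, a)))))))  →  p(g(cons(p(p(a)), p(a)), p(cons(b, cons(a, a)))))   [R4 at 1.2]
3. p(g(cons(p(p(a)), p(a)), p(cons(b, cons(a, a)))))  →  p(p(p(a)))   [R5 at 1]

Reduce t₂ = g(cons(a, p(g(g(cons(cons(b, b), cons(p(b), b)), b), p(a)))), p(b)):
1. g(cons(a, p(g(g(cons(cons(b, b), cons(p(b), b)), b), p(a)))), p(b))  →  g(cons(a, p(g(p(b), p(a)))), p(b))   [R1 at 1.2.1.1]
2. g(cons(a, p(g(p(b), p(a)))), p(b))  →  g(cons(a, p(a)), p(b))   [R4 at 1.2.1]
3. g(cons(a, p(a)), p(b))  →  a   [R5 at ε]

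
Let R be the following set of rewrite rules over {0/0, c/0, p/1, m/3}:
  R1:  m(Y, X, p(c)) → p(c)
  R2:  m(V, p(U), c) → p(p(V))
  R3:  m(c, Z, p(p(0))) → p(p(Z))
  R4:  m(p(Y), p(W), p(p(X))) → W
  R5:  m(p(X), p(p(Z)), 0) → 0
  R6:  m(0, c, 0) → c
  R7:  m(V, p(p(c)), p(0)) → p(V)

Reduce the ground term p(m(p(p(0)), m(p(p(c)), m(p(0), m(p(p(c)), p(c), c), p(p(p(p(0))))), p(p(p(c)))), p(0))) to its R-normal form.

1. p(m(p(p(0)), m(p(p(c)), m(p(0), m(p(p(c)), p(c), c), p(p(p(p(0))))), p(p(p(c)))), p(0)))  →  p(m(p(p(0)), m(p(p(c)), m(p(0), p(p(p(p(c)))), p(p(p(p(0))))), p(p(p(c)))), p(0)))   [R2 at 1.2.2.2]
2. p(m(p(p(0)), m(p(p(c)), m(p(0), p(p(p(p(c)))), p(p(p(p(0))))), p(p(p(c)))), p(0)))  →  p(m(p(p(0)), m(p(p(c)), p(p(p(c))), p(p(p(c)))), p(0)))   [R4 at 1.2.2]
3. p(m(p(p(0)), m(p(p(c)), p(p(p(c))), p(p(p(c)))), p(0)))  →  p(m(p(p(0)), p(p(c)), p(0)))   [R4 at 1.2]
4. p(m(p(p(0)), p(p(c)), p(0)))  →  p(p(p(p(0))))   [R7 at 1]

p(p(p(p(0))))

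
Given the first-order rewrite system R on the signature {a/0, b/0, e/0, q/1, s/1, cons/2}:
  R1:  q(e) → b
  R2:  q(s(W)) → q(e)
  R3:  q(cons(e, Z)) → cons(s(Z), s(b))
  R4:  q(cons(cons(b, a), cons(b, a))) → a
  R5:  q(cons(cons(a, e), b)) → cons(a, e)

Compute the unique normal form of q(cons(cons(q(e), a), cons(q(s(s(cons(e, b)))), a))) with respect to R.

1. q(cons(cons(q(e), a), cons(q(s(s(cons(e, b)))), a)))  →  q(cons(cons(b, a), cons(q(s(s(cons(e, b)))), a)))   [R1 at 1.1.1]
2. q(cons(cons(b, a), cons(q(s(s(cons(e, b)))), a)))  →  q(cons(cons(b, a), cons(q(e), a)))   [R2 at 1.2.1]
3. q(cons(cons(b, a), cons(q(e), a)))  →  q(cons(cons(b, a), cons(b, a)))   [R1 at 1.2.1]
4. q(cons(cons(b, a), cons(b, a)))  →  a   [R4 at ε]

a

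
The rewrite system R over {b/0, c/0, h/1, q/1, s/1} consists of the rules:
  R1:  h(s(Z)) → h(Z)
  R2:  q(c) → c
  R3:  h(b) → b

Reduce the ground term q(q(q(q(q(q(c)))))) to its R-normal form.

1. q(q(q(q(q(q(c))))))  →  q(q(q(q(q(c)))))   [R2 at 1.1.1.1.1]
2. q(q(q(q(q(c)))))  →  q(q(q(q(c))))   [R2 at 1.1.1.1]
3. q(q(q(q(c))))  →  q(q(q(c)))   [R2 at 1.1.1]
4. q(q(q(c)))  →  q(q(c))   [R2 at 1.1]
5. q(q(c))  →  q(c)   [R2 at 1]
6. q(c)  →  c   [R2 at ε]

c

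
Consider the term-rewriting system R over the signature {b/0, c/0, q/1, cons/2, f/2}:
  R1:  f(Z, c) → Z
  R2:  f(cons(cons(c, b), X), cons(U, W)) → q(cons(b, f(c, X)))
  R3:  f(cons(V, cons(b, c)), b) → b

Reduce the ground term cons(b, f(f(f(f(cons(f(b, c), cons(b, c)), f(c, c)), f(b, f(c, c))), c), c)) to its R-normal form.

cons(b, b)

1. cons(b, f(f(f(f(cons(f(b, c), cons(b, c)), f(c, c)), f(b, f(c, c))), c), c))  →  cons(b, f(f(f(cons(f(b, c), cons(b, c)), f(c, c)), f(b, f(c, c))), c))   [R1 at 2]
2. cons(b, f(f(f(cons(f(b, c), cons(b, c)), f(c, c)), f(b, f(c, c))), c))  →  cons(b, f(f(cons(f(b, c), cons(b, c)), f(c, c)), f(b, f(c, c))))   [R1 at 2]
3. cons(b, f(f(cons(f(b, c), cons(b, c)), f(c, c)), f(b, f(c, c))))  →  cons(b, f(f(cons(b, cons(b, c)), f(c, c)), f(b, f(c, c))))   [R1 at 2.1.1.1]
4. cons(b, f(f(cons(b, cons(b, c)), f(c, c)), f(b, f(c, c))))  →  cons(b, f(f(cons(b, cons(b, c)), c), f(b, f(c, c))))   [R1 at 2.1.2]
5. cons(b, f(f(cons(b, cons(b, c)), c), f(b, f(c, c))))  →  cons(b, f(cons(b, cons(b, c)), f(b, f(c, c))))   [R1 at 2.1]
6. cons(b, f(cons(b, cons(b, c)), f(b, f(c, c))))  →  cons(b, f(cons(b, cons(b, c)), f(b, c)))   [R1 at 2.2.2]
7. cons(b, f(cons(b, cons(b, c)), f(b, c)))  →  cons(b, f(cons(b, cons(b, c)), b))   [R1 at 2.2]
8. cons(b, f(cons(b, cons(b, c)), b))  →  cons(b, b)   [R3 at 2]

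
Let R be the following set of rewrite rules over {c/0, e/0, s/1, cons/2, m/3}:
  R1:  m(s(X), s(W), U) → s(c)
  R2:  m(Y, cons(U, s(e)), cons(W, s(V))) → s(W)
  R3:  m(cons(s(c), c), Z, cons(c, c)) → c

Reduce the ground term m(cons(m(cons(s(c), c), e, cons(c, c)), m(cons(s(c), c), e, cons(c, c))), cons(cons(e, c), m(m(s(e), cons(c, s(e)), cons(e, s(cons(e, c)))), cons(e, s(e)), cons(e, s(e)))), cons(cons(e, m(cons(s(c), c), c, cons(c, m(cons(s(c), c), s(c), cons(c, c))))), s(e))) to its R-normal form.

s(cons(e, c))

1. m(cons(m(cons(s(c), c), e, cons(c, c)), m(cons(s(c), c), e, cons(c, c))), cons(cons(e, c), m(m(s(e), cons(c, s(e)), cons(e, s(cons(e, c)))), cons(e, s(e)), cons(e, s(e)))), cons(cons(e, m(cons(s(c), c), c, cons(c, m(cons(s(c), c), s(c), cons(c, c))))), s(e)))  →  m(cons(c, m(cons(s(c), c), e, cons(c, c))), cons(cons(e, c), m(m(s(e), cons(c, s(e)), cons(e, s(cons(e, c)))), cons(e, s(e)), cons(e, s(e)))), cons(cons(e, m(cons(s(c), c), c, cons(c, m(cons(s(c), c), s(c), cons(c, c))))), s(e)))   [R3 at 1.1]
2. m(cons(c, m(cons(s(c), c), e, cons(c, c))), cons(cons(e, c), m(m(s(e), cons(c, s(e)), cons(e, s(cons(e, c)))), cons(e, s(e)), cons(e, s(e)))), cons(cons(e, m(cons(s(c), c), c, cons(c, m(cons(s(c), c), s(c), cons(c, c))))), s(e)))  →  m(cons(c, c), cons(cons(e, c), m(m(s(e), cons(c, s(e)), cons(e, s(cons(e, c)))), cons(e, s(e)), cons(e, s(e)))), cons(cons(e, m(cons(s(c), c), c, cons(c, m(cons(s(c), c), s(c), cons(c, c))))), s(e)))   [R3 at 1.2]
3. m(cons(c, c), cons(cons(e, c), m(m(s(e), cons(c, s(e)), cons(e, s(cons(e, c)))), cons(e, s(e)), cons(e, s(e)))), cons(cons(e, m(cons(s(c), c), c, cons(c, m(cons(s(c), c), s(c), cons(c, c))))), s(e)))  →  m(cons(c, c), cons(cons(e, c), s(e)), cons(cons(e, m(cons(s(c), c), c, cons(c, m(cons(s(c), c), s(c), cons(c, c))))), s(e)))   [R2 at 2.2]
4. m(cons(c, c), cons(cons(e, c), s(e)), cons(cons(e, m(cons(s(c), c), c, cons(c, m(cons(s(c), c), s(c), cons(c, c))))), s(e)))  →  s(cons(e, m(cons(s(c), c), c, cons(c, m(cons(s(c), c), s(c), cons(c, c))))))   [R2 at ε]
5. s(cons(e, m(cons(s(c), c), c, cons(c, m(cons(s(c), c), s(c), cons(c, c))))))  →  s(cons(e, m(cons(s(c), c), c, cons(c, c))))   [R3 at 1.2.3.2]
6. s(cons(e, m(cons(s(c), c), c, cons(c, c))))  →  s(cons(e, c))   [R3 at 1.2]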